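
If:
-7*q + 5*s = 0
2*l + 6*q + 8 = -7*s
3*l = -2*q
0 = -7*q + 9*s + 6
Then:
No Solution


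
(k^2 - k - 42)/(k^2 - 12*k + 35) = (k + 6)/(k - 5)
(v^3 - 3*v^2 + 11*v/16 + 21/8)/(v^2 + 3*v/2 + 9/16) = (4*v^2 - 15*v + 14)/(4*v + 3)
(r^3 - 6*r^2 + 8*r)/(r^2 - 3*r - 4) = r*(r - 2)/(r + 1)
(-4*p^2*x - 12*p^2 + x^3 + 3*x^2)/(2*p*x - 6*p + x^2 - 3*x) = (-2*p*x - 6*p + x^2 + 3*x)/(x - 3)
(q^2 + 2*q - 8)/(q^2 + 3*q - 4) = (q - 2)/(q - 1)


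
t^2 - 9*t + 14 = (t - 7)*(t - 2)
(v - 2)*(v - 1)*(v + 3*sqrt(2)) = v^3 - 3*v^2 + 3*sqrt(2)*v^2 - 9*sqrt(2)*v + 2*v + 6*sqrt(2)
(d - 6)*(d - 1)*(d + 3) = d^3 - 4*d^2 - 15*d + 18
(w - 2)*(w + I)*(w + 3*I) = w^3 - 2*w^2 + 4*I*w^2 - 3*w - 8*I*w + 6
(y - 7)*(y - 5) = y^2 - 12*y + 35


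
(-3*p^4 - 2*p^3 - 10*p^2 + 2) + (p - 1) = -3*p^4 - 2*p^3 - 10*p^2 + p + 1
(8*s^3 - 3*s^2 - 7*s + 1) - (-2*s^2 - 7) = 8*s^3 - s^2 - 7*s + 8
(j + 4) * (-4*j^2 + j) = -4*j^3 - 15*j^2 + 4*j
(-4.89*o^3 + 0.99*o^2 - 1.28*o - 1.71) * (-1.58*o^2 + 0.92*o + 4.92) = 7.7262*o^5 - 6.063*o^4 - 21.1256*o^3 + 6.395*o^2 - 7.8708*o - 8.4132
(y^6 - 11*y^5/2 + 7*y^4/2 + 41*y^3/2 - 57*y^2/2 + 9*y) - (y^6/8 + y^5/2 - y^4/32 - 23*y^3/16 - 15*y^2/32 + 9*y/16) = 7*y^6/8 - 6*y^5 + 113*y^4/32 + 351*y^3/16 - 897*y^2/32 + 135*y/16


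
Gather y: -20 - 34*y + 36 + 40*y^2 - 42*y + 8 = 40*y^2 - 76*y + 24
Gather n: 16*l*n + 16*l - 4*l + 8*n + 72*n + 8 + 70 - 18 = 12*l + n*(16*l + 80) + 60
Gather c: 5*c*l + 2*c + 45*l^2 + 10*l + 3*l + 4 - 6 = c*(5*l + 2) + 45*l^2 + 13*l - 2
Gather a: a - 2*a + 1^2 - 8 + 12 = 5 - a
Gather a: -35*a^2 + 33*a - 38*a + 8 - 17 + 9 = -35*a^2 - 5*a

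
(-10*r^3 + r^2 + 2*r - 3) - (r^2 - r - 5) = -10*r^3 + 3*r + 2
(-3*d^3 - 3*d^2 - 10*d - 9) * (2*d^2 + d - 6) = -6*d^5 - 9*d^4 - 5*d^3 - 10*d^2 + 51*d + 54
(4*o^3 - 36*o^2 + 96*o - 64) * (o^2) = 4*o^5 - 36*o^4 + 96*o^3 - 64*o^2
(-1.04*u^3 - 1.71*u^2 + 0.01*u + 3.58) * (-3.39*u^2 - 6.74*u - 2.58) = 3.5256*u^5 + 12.8065*u^4 + 14.1747*u^3 - 7.7918*u^2 - 24.155*u - 9.2364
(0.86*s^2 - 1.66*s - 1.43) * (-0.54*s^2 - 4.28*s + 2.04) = -0.4644*s^4 - 2.7844*s^3 + 9.6314*s^2 + 2.734*s - 2.9172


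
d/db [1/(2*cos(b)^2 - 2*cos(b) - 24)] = (2*cos(b) - 1)*sin(b)/(2*(sin(b)^2 + cos(b) + 11)^2)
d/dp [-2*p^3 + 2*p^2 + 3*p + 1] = -6*p^2 + 4*p + 3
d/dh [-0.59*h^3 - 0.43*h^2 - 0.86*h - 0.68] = -1.77*h^2 - 0.86*h - 0.86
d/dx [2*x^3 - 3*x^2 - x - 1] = 6*x^2 - 6*x - 1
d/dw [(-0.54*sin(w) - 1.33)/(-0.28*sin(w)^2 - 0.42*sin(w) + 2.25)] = (-0.7448*sin(w) + 0.0756*cos(2*w) - 1.8492)*cos(w)/(0.28*sin(w)^2 + 0.42*sin(w) - 2.25)^2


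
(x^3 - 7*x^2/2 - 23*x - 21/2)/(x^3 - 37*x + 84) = (2*x^3 - 7*x^2 - 46*x - 21)/(2*(x^3 - 37*x + 84))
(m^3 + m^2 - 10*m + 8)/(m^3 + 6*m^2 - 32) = (m - 1)/(m + 4)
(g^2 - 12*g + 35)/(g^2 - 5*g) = (g - 7)/g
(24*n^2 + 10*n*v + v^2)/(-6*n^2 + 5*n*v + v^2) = (4*n + v)/(-n + v)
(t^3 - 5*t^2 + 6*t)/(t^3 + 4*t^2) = (t^2 - 5*t + 6)/(t*(t + 4))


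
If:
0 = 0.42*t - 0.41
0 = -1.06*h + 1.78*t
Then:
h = 1.64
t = 0.98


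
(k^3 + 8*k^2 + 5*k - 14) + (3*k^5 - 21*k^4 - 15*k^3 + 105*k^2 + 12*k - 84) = 3*k^5 - 21*k^4 - 14*k^3 + 113*k^2 + 17*k - 98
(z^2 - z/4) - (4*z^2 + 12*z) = -3*z^2 - 49*z/4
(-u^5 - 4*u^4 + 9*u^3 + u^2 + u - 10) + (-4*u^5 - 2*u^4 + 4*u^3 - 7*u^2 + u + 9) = -5*u^5 - 6*u^4 + 13*u^3 - 6*u^2 + 2*u - 1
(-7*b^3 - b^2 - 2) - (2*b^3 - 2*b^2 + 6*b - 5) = -9*b^3 + b^2 - 6*b + 3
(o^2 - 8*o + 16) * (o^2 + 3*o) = o^4 - 5*o^3 - 8*o^2 + 48*o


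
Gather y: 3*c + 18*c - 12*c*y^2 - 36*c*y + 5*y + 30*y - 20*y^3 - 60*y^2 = 21*c - 20*y^3 + y^2*(-12*c - 60) + y*(35 - 36*c)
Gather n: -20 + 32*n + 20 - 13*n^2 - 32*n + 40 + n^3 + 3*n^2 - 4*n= n^3 - 10*n^2 - 4*n + 40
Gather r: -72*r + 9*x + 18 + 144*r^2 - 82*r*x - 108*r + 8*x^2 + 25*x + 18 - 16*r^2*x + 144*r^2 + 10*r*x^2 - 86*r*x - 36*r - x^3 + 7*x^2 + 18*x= r^2*(288 - 16*x) + r*(10*x^2 - 168*x - 216) - x^3 + 15*x^2 + 52*x + 36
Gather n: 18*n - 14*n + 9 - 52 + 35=4*n - 8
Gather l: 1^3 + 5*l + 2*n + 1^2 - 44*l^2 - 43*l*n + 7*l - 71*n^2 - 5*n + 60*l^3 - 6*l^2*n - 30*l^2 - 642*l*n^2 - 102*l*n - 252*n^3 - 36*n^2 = 60*l^3 + l^2*(-6*n - 74) + l*(-642*n^2 - 145*n + 12) - 252*n^3 - 107*n^2 - 3*n + 2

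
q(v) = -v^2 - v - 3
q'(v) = -2*v - 1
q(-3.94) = -14.58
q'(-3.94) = 6.88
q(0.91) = -4.74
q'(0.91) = -2.82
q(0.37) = -3.51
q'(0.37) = -1.74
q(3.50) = -18.75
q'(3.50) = -8.00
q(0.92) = -4.77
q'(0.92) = -2.84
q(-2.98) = -8.90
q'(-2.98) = 4.96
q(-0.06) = -2.94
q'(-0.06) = -0.88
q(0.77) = -4.36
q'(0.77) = -2.54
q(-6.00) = -33.00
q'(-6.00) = 11.00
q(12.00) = -159.00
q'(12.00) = -25.00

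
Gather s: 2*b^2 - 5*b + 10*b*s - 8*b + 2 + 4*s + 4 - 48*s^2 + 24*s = 2*b^2 - 13*b - 48*s^2 + s*(10*b + 28) + 6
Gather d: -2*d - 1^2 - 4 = -2*d - 5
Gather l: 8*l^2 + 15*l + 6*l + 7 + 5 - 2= 8*l^2 + 21*l + 10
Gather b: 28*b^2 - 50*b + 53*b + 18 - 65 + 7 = 28*b^2 + 3*b - 40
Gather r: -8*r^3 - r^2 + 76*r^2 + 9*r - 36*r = -8*r^3 + 75*r^2 - 27*r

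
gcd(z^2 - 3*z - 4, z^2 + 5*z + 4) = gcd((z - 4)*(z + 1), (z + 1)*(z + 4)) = z + 1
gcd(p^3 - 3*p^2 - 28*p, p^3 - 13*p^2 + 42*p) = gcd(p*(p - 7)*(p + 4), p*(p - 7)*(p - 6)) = p^2 - 7*p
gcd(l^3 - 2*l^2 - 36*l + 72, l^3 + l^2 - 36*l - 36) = l^2 - 36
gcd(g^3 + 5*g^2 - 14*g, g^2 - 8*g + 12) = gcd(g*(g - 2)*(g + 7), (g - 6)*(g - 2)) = g - 2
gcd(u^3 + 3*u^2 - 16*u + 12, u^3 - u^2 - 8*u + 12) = u - 2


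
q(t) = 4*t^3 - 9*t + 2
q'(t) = 12*t^2 - 9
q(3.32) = 118.50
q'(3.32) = 123.27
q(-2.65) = -48.59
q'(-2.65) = 75.27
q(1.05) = -2.82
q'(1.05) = 4.23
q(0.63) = -2.67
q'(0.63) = -4.24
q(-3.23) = -103.72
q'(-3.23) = 116.19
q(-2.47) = -36.05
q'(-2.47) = 64.21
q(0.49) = -1.94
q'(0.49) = -6.12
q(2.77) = 62.09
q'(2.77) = 83.07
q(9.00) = 2837.00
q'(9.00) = 963.00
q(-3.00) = -79.00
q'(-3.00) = 99.00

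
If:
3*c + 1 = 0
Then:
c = -1/3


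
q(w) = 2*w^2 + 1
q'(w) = 4*w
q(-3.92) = 31.73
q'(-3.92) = -15.68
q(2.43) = 12.81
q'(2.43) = 9.72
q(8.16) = 134.17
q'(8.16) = 32.64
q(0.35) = 1.24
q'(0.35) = 1.40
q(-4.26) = 37.30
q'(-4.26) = -17.04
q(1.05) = 3.20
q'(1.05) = 4.20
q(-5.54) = 62.38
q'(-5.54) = -22.16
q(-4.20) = 36.28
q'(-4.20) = -16.80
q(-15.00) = 451.00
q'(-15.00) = -60.00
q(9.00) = 163.00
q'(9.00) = 36.00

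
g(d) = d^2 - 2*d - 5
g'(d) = 2*d - 2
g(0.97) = -6.00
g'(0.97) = -0.06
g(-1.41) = -0.19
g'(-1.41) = -4.82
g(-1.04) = -1.84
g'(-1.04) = -4.08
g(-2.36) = 5.29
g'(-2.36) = -6.72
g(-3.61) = 15.25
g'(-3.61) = -9.22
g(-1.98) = 2.88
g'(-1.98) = -5.96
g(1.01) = -6.00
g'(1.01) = 0.02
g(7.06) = 30.72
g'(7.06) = 12.12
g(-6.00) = 43.00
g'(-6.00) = -14.00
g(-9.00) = 94.00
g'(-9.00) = -20.00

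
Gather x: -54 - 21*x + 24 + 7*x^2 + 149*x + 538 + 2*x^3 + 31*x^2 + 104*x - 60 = 2*x^3 + 38*x^2 + 232*x + 448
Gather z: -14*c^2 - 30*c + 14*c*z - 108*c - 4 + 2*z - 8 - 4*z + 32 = -14*c^2 - 138*c + z*(14*c - 2) + 20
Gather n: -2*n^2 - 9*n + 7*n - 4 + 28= -2*n^2 - 2*n + 24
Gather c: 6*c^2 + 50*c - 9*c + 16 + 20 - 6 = 6*c^2 + 41*c + 30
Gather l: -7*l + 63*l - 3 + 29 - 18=56*l + 8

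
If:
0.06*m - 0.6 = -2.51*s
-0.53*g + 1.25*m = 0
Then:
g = 23.5849056603774 - 98.6635220125786*s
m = 10.0 - 41.8333333333333*s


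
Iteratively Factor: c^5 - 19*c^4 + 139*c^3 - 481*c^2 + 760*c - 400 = (c - 4)*(c^4 - 15*c^3 + 79*c^2 - 165*c + 100) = (c - 4)*(c - 1)*(c^3 - 14*c^2 + 65*c - 100) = (c - 5)*(c - 4)*(c - 1)*(c^2 - 9*c + 20) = (c - 5)*(c - 4)^2*(c - 1)*(c - 5)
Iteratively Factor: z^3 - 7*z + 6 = (z + 3)*(z^2 - 3*z + 2) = (z - 2)*(z + 3)*(z - 1)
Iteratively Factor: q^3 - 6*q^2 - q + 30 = (q - 5)*(q^2 - q - 6) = (q - 5)*(q + 2)*(q - 3)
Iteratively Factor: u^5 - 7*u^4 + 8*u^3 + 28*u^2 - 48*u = (u - 4)*(u^4 - 3*u^3 - 4*u^2 + 12*u) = (u - 4)*(u - 3)*(u^3 - 4*u) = (u - 4)*(u - 3)*(u - 2)*(u^2 + 2*u) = (u - 4)*(u - 3)*(u - 2)*(u + 2)*(u)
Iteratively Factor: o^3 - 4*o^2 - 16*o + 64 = (o + 4)*(o^2 - 8*o + 16) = (o - 4)*(o + 4)*(o - 4)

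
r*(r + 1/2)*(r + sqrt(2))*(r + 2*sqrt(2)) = r^4 + r^3/2 + 3*sqrt(2)*r^3 + 3*sqrt(2)*r^2/2 + 4*r^2 + 2*r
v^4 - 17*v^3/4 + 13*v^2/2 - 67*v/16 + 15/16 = (v - 3/2)*(v - 5/4)*(v - 1)*(v - 1/2)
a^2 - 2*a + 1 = (a - 1)^2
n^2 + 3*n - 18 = (n - 3)*(n + 6)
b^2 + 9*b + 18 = (b + 3)*(b + 6)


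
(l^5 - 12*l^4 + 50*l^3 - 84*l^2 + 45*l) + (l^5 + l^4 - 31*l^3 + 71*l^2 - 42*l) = 2*l^5 - 11*l^4 + 19*l^3 - 13*l^2 + 3*l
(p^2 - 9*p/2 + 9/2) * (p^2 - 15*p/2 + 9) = p^4 - 12*p^3 + 189*p^2/4 - 297*p/4 + 81/2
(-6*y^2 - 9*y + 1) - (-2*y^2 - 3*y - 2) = -4*y^2 - 6*y + 3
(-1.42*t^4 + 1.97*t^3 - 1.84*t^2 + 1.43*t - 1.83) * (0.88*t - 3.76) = -1.2496*t^5 + 7.0728*t^4 - 9.0264*t^3 + 8.1768*t^2 - 6.9872*t + 6.8808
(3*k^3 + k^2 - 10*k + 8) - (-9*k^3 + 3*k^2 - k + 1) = 12*k^3 - 2*k^2 - 9*k + 7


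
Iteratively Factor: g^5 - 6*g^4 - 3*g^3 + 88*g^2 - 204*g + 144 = (g + 4)*(g^4 - 10*g^3 + 37*g^2 - 60*g + 36) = (g - 2)*(g + 4)*(g^3 - 8*g^2 + 21*g - 18) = (g - 3)*(g - 2)*(g + 4)*(g^2 - 5*g + 6) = (g - 3)^2*(g - 2)*(g + 4)*(g - 2)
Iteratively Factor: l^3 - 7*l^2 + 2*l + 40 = (l - 4)*(l^2 - 3*l - 10) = (l - 5)*(l - 4)*(l + 2)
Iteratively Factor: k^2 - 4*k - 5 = (k - 5)*(k + 1)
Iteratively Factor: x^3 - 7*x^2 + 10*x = (x)*(x^2 - 7*x + 10) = x*(x - 2)*(x - 5)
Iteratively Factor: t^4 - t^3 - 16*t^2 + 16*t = (t + 4)*(t^3 - 5*t^2 + 4*t) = (t - 4)*(t + 4)*(t^2 - t) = t*(t - 4)*(t + 4)*(t - 1)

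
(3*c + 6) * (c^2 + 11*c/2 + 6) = 3*c^3 + 45*c^2/2 + 51*c + 36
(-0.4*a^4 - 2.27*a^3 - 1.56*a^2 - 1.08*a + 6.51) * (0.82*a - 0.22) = -0.328*a^5 - 1.7734*a^4 - 0.7798*a^3 - 0.5424*a^2 + 5.5758*a - 1.4322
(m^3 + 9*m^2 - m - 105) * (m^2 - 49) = m^5 + 9*m^4 - 50*m^3 - 546*m^2 + 49*m + 5145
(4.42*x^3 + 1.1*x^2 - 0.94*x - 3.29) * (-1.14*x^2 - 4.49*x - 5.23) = -5.0388*x^5 - 21.0998*x^4 - 26.984*x^3 + 2.2182*x^2 + 19.6883*x + 17.2067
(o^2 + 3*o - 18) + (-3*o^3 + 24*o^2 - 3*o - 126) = -3*o^3 + 25*o^2 - 144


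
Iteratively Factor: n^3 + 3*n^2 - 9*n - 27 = (n - 3)*(n^2 + 6*n + 9) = (n - 3)*(n + 3)*(n + 3)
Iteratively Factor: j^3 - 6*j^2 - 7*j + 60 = (j + 3)*(j^2 - 9*j + 20) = (j - 5)*(j + 3)*(j - 4)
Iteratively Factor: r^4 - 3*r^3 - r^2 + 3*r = (r - 1)*(r^3 - 2*r^2 - 3*r) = (r - 3)*(r - 1)*(r^2 + r) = r*(r - 3)*(r - 1)*(r + 1)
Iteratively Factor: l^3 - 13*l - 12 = (l + 1)*(l^2 - l - 12) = (l - 4)*(l + 1)*(l + 3)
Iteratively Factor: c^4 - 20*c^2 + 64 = (c - 4)*(c^3 + 4*c^2 - 4*c - 16) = (c - 4)*(c - 2)*(c^2 + 6*c + 8) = (c - 4)*(c - 2)*(c + 2)*(c + 4)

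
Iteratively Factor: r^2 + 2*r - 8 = (r + 4)*(r - 2)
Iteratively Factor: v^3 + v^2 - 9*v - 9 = (v - 3)*(v^2 + 4*v + 3) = (v - 3)*(v + 1)*(v + 3)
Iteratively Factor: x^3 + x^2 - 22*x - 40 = (x - 5)*(x^2 + 6*x + 8) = (x - 5)*(x + 4)*(x + 2)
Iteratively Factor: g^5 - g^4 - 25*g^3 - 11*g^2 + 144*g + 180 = (g + 3)*(g^4 - 4*g^3 - 13*g^2 + 28*g + 60) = (g + 2)*(g + 3)*(g^3 - 6*g^2 - g + 30) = (g - 5)*(g + 2)*(g + 3)*(g^2 - g - 6) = (g - 5)*(g + 2)^2*(g + 3)*(g - 3)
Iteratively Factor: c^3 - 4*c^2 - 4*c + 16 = (c + 2)*(c^2 - 6*c + 8) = (c - 4)*(c + 2)*(c - 2)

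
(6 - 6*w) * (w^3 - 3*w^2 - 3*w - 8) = -6*w^4 + 24*w^3 + 30*w - 48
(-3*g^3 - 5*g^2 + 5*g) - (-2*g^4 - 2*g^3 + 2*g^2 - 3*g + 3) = 2*g^4 - g^3 - 7*g^2 + 8*g - 3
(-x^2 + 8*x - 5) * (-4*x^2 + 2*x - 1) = 4*x^4 - 34*x^3 + 37*x^2 - 18*x + 5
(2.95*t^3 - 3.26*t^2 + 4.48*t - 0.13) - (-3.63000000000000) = 2.95*t^3 - 3.26*t^2 + 4.48*t + 3.5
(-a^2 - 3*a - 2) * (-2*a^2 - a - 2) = 2*a^4 + 7*a^3 + 9*a^2 + 8*a + 4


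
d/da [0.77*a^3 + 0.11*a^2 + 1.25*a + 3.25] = 2.31*a^2 + 0.22*a + 1.25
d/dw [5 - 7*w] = -7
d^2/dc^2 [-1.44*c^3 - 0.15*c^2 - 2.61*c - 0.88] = -8.64*c - 0.3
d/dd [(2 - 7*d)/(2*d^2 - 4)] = (7*d^2 - 4*d + 14)/(2*(d^4 - 4*d^2 + 4))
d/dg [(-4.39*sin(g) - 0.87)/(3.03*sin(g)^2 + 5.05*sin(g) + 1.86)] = (13.3017*sin(g)^2 + 5.2722*sin(g) - 3.7719)*cos(g)/(9.1809*sin(g)^4 + 30.603*sin(g)^3 + 36.7741*sin(g)^2 + 18.786*sin(g) + 3.4596)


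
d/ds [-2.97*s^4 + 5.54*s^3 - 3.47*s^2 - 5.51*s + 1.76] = -11.88*s^3 + 16.62*s^2 - 6.94*s - 5.51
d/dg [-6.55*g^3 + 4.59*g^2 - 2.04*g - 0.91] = -19.65*g^2 + 9.18*g - 2.04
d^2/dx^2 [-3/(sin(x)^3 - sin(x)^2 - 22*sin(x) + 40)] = 3*(9*sin(x)^6 - 11*sin(x)^5 - 52*sin(x)^4 - 278*sin(x)^3 + 770*sin(x)^2 + 988*sin(x) - 1048)/(sin(x)^3 - sin(x)^2 - 22*sin(x) + 40)^3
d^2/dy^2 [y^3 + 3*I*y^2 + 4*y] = 6*y + 6*I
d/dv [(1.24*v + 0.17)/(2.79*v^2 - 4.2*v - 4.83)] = (3.4596*v^2 - 5.208*v - (1.24*v + 0.17)*(5.58*v - 4.2) - 5.9892)/(-2.79*v^2 + 4.2*v + 4.83)^2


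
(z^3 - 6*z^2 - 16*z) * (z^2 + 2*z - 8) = z^5 - 4*z^4 - 36*z^3 + 16*z^2 + 128*z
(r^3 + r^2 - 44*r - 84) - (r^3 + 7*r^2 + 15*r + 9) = -6*r^2 - 59*r - 93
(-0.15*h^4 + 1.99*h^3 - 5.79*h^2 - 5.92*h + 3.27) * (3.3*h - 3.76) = -0.495*h^5 + 7.131*h^4 - 26.5894*h^3 + 2.2344*h^2 + 33.0502*h - 12.2952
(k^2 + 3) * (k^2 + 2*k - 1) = k^4 + 2*k^3 + 2*k^2 + 6*k - 3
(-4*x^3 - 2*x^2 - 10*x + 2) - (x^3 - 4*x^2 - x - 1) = -5*x^3 + 2*x^2 - 9*x + 3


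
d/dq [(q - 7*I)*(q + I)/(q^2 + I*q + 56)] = 7*I/(q^2 + 16*I*q - 64)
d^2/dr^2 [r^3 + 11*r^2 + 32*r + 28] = 6*r + 22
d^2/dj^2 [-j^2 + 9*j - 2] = -2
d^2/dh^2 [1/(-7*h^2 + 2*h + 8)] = 2*(-49*h^2 + 14*h + 4*(7*h - 1)^2 + 56)/(-7*h^2 + 2*h + 8)^3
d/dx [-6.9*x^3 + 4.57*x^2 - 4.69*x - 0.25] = -20.7*x^2 + 9.14*x - 4.69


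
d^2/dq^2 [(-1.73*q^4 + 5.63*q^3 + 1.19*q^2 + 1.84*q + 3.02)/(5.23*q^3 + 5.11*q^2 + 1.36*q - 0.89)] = (-1.13686837721616e-13*q^8 + 6.82121026329696e-13*q^7 - 301.564554000001*q^6 - 58.747002000001*q^5 + 1578.010902*q^4 + 1527.830896*q^3 + 679.951662*q^2 + 287.23587*q + 44.98037)/(143.055667*q^9 + 419.319957*q^8 + 521.298681*q^7 + 278.479036*q^6 - 7.15551*q^5 - 79.347291*q^4 - 22.167359*q^3 + 7.204461*q^2 + 3.231768*q - 0.704969)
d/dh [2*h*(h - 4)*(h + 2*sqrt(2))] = 6*h^2 - 16*h + 8*sqrt(2)*h - 16*sqrt(2)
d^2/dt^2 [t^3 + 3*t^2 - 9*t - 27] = 6*t + 6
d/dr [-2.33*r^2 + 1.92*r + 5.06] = 1.92 - 4.66*r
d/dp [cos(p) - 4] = -sin(p)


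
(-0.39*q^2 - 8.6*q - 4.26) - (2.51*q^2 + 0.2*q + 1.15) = -2.9*q^2 - 8.8*q - 5.41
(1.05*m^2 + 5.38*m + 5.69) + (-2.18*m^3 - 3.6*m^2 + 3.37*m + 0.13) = -2.18*m^3 - 2.55*m^2 + 8.75*m + 5.82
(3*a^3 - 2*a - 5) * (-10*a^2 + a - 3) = -30*a^5 + 3*a^4 + 11*a^3 + 48*a^2 + a + 15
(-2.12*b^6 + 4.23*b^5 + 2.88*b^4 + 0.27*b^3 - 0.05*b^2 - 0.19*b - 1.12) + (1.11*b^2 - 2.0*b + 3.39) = -2.12*b^6 + 4.23*b^5 + 2.88*b^4 + 0.27*b^3 + 1.06*b^2 - 2.19*b + 2.27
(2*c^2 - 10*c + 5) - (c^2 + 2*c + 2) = c^2 - 12*c + 3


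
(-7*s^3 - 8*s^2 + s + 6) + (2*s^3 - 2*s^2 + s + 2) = -5*s^3 - 10*s^2 + 2*s + 8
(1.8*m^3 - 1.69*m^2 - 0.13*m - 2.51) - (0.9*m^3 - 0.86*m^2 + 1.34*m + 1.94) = 0.9*m^3 - 0.83*m^2 - 1.47*m - 4.45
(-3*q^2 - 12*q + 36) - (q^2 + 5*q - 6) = -4*q^2 - 17*q + 42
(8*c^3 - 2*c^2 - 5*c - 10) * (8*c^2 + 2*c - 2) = 64*c^5 - 60*c^3 - 86*c^2 - 10*c + 20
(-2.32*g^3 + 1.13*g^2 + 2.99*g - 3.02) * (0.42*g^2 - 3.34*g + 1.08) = -0.9744*g^5 + 8.2234*g^4 - 5.024*g^3 - 10.0346*g^2 + 13.316*g - 3.2616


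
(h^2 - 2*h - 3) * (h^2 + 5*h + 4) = h^4 + 3*h^3 - 9*h^2 - 23*h - 12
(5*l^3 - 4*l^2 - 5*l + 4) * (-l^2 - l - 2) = -5*l^5 - l^4 - l^3 + 9*l^2 + 6*l - 8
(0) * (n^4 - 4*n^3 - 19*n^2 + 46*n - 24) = 0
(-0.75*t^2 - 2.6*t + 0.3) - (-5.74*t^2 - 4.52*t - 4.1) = 4.99*t^2 + 1.92*t + 4.4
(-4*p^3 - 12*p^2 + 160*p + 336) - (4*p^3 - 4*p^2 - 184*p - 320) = -8*p^3 - 8*p^2 + 344*p + 656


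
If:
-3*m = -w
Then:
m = w/3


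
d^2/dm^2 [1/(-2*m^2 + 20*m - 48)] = (m^2 - 10*m - 4*(m - 5)^2 + 24)/(m^2 - 10*m + 24)^3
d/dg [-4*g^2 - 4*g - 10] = -8*g - 4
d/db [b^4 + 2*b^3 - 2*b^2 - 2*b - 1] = 4*b^3 + 6*b^2 - 4*b - 2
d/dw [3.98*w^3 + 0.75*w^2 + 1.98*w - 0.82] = 11.94*w^2 + 1.5*w + 1.98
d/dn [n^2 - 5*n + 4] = 2*n - 5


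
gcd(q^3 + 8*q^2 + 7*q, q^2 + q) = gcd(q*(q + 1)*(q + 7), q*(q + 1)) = q^2 + q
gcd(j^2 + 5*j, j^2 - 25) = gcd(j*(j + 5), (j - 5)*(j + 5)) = j + 5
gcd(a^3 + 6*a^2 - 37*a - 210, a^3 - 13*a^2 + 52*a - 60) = a - 6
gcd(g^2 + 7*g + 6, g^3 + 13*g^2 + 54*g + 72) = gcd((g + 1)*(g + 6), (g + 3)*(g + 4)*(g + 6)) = g + 6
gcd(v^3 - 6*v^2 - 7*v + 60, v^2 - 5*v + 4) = v - 4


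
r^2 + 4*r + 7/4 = (r + 1/2)*(r + 7/2)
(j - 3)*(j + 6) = j^2 + 3*j - 18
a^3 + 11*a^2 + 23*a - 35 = (a - 1)*(a + 5)*(a + 7)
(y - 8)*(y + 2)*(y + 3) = y^3 - 3*y^2 - 34*y - 48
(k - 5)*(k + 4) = k^2 - k - 20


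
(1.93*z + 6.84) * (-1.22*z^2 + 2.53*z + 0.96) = -2.3546*z^3 - 3.4619*z^2 + 19.158*z + 6.5664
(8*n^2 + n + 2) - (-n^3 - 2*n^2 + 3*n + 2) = n^3 + 10*n^2 - 2*n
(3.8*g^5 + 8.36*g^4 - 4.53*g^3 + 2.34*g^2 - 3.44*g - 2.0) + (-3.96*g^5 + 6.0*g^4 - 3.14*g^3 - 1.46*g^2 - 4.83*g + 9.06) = -0.16*g^5 + 14.36*g^4 - 7.67*g^3 + 0.88*g^2 - 8.27*g + 7.06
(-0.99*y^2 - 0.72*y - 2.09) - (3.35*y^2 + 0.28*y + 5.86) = -4.34*y^2 - 1.0*y - 7.95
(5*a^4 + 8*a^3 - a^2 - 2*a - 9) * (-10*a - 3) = -50*a^5 - 95*a^4 - 14*a^3 + 23*a^2 + 96*a + 27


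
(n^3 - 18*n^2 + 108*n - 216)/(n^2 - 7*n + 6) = (n^2 - 12*n + 36)/(n - 1)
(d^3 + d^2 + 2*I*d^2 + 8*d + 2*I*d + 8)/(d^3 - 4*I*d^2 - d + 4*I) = (d^2 + 2*I*d + 8)/(d^2 - d*(1 + 4*I) + 4*I)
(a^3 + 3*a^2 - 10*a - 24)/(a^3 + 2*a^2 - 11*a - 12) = (a + 2)/(a + 1)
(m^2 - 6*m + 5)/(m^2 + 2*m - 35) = (m - 1)/(m + 7)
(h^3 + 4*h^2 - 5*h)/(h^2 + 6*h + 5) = h*(h - 1)/(h + 1)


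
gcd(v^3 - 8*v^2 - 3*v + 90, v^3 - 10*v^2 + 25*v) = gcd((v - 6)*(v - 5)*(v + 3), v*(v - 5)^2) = v - 5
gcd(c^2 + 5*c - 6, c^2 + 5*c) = 1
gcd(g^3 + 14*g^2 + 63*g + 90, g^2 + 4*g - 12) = g + 6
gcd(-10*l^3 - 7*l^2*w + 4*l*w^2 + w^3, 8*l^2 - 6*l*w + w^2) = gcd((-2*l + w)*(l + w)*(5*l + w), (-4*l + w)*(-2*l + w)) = -2*l + w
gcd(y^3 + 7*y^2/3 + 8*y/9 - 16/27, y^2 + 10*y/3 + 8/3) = y + 4/3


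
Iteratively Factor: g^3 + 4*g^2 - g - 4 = (g - 1)*(g^2 + 5*g + 4) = (g - 1)*(g + 1)*(g + 4)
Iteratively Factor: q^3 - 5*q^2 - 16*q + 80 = (q - 4)*(q^2 - q - 20) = (q - 5)*(q - 4)*(q + 4)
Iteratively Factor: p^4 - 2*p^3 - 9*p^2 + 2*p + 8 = (p - 1)*(p^3 - p^2 - 10*p - 8) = (p - 1)*(p + 2)*(p^2 - 3*p - 4) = (p - 4)*(p - 1)*(p + 2)*(p + 1)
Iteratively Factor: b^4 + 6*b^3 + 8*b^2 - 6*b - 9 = (b + 3)*(b^3 + 3*b^2 - b - 3) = (b - 1)*(b + 3)*(b^2 + 4*b + 3) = (b - 1)*(b + 1)*(b + 3)*(b + 3)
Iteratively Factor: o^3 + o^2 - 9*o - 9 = (o - 3)*(o^2 + 4*o + 3) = (o - 3)*(o + 3)*(o + 1)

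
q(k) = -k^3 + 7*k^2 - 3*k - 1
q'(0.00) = -3.00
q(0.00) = -1.00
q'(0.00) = -3.00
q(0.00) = -1.00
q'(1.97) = 12.94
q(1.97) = 12.61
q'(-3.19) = -78.19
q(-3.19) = 112.26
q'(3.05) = 11.79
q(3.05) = 26.59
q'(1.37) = 10.55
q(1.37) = 5.46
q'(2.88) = 12.44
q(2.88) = 24.53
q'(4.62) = -2.35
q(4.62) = 35.94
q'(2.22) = 13.29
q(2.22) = 15.90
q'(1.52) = 11.35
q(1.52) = 7.10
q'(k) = -3*k^2 + 14*k - 3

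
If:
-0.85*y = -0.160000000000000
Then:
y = 0.19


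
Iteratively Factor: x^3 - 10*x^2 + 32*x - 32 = (x - 4)*(x^2 - 6*x + 8) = (x - 4)^2*(x - 2)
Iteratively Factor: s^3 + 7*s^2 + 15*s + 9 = (s + 1)*(s^2 + 6*s + 9) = (s + 1)*(s + 3)*(s + 3)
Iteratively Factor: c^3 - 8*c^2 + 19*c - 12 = (c - 3)*(c^2 - 5*c + 4) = (c - 4)*(c - 3)*(c - 1)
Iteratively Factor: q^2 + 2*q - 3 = (q + 3)*(q - 1)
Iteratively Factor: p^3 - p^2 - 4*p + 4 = (p - 1)*(p^2 - 4) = (p - 2)*(p - 1)*(p + 2)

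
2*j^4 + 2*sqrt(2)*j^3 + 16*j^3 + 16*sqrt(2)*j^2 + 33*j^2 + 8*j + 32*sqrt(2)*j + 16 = (j + 4)^2*(sqrt(2)*j + 1)^2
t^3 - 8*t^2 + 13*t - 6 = (t - 6)*(t - 1)^2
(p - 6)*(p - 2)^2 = p^3 - 10*p^2 + 28*p - 24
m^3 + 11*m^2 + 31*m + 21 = (m + 1)*(m + 3)*(m + 7)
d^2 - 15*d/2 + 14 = (d - 4)*(d - 7/2)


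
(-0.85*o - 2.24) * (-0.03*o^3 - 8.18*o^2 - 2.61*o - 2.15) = 0.0255*o^4 + 7.0202*o^3 + 20.5417*o^2 + 7.6739*o + 4.816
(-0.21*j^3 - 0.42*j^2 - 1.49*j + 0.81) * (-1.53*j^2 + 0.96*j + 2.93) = 0.3213*j^5 + 0.441*j^4 + 1.2612*j^3 - 3.9003*j^2 - 3.5881*j + 2.3733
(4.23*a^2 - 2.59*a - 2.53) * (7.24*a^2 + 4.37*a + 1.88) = 30.6252*a^4 - 0.266499999999997*a^3 - 21.6831*a^2 - 15.9253*a - 4.7564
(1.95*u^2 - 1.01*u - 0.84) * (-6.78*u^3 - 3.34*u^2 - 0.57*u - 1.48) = -13.221*u^5 + 0.3348*u^4 + 7.9571*u^3 + 0.4953*u^2 + 1.9736*u + 1.2432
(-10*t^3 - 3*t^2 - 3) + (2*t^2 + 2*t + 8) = -10*t^3 - t^2 + 2*t + 5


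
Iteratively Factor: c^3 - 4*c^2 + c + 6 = (c - 2)*(c^2 - 2*c - 3) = (c - 3)*(c - 2)*(c + 1)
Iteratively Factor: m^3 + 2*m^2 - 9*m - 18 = (m + 2)*(m^2 - 9) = (m + 2)*(m + 3)*(m - 3)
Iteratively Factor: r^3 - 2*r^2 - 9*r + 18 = (r - 2)*(r^2 - 9) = (r - 2)*(r + 3)*(r - 3)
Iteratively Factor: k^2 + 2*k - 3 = (k - 1)*(k + 3)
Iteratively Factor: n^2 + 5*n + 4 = (n + 4)*(n + 1)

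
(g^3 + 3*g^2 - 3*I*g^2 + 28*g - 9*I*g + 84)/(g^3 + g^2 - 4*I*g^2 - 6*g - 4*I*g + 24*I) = (g^2 - 3*I*g + 28)/(g^2 + g*(-2 - 4*I) + 8*I)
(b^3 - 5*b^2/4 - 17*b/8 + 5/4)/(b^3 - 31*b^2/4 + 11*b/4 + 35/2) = (b - 1/2)/(b - 7)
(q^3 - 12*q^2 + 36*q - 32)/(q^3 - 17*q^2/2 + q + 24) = 2*(q - 2)/(2*q + 3)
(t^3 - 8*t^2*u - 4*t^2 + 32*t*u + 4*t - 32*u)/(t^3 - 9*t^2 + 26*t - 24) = (t^2 - 8*t*u - 2*t + 16*u)/(t^2 - 7*t + 12)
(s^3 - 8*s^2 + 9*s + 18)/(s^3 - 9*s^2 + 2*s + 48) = (s^2 - 5*s - 6)/(s^2 - 6*s - 16)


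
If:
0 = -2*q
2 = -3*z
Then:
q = 0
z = -2/3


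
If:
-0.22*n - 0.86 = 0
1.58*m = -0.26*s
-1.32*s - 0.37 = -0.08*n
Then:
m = 0.09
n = -3.91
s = -0.52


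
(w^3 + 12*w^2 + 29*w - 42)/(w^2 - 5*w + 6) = (w^3 + 12*w^2 + 29*w - 42)/(w^2 - 5*w + 6)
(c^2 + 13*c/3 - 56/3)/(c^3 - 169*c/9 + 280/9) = 3*(c + 7)/(3*c^2 + 8*c - 35)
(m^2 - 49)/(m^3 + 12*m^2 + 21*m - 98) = (m - 7)/(m^2 + 5*m - 14)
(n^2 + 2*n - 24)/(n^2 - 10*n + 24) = (n + 6)/(n - 6)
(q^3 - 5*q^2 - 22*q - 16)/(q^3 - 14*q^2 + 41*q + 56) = (q + 2)/(q - 7)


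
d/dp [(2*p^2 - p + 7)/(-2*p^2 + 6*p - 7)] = 5*(2*p^2 - 7)/(4*p^4 - 24*p^3 + 64*p^2 - 84*p + 49)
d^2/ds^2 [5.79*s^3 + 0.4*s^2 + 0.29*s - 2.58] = 34.74*s + 0.8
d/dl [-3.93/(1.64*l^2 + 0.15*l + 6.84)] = (12.8904*l + 0.5895)/(1.64*l^2 + 0.15*l + 6.84)^2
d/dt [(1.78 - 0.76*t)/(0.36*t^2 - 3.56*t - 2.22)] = (0.2736*t^2 - 1.2816*t + 8.024)/(0.1296*t^4 - 2.5632*t^3 + 11.0752*t^2 + 15.8064*t + 4.9284)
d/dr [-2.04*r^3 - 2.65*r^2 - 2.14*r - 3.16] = -6.12*r^2 - 5.3*r - 2.14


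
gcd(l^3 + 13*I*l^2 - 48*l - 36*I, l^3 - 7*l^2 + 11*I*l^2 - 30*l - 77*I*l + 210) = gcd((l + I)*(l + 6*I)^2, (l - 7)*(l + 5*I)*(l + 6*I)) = l + 6*I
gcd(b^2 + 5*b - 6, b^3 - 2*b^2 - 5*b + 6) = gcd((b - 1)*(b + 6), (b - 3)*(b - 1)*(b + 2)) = b - 1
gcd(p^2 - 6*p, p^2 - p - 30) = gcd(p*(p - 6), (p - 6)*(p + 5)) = p - 6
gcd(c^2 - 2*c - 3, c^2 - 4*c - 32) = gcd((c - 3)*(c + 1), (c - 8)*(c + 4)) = 1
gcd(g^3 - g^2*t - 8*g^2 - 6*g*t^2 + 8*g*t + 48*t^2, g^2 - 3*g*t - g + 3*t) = -g + 3*t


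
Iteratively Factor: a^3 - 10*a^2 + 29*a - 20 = (a - 5)*(a^2 - 5*a + 4) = (a - 5)*(a - 1)*(a - 4)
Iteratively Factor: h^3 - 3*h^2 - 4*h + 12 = (h - 2)*(h^2 - h - 6) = (h - 3)*(h - 2)*(h + 2)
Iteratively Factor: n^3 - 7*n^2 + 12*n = (n - 3)*(n^2 - 4*n) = n*(n - 3)*(n - 4)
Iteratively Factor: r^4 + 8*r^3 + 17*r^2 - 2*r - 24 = (r + 4)*(r^3 + 4*r^2 + r - 6) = (r + 2)*(r + 4)*(r^2 + 2*r - 3) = (r - 1)*(r + 2)*(r + 4)*(r + 3)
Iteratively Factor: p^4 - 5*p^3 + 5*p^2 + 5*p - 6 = (p - 3)*(p^3 - 2*p^2 - p + 2) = (p - 3)*(p - 2)*(p^2 - 1) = (p - 3)*(p - 2)*(p + 1)*(p - 1)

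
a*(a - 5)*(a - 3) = a^3 - 8*a^2 + 15*a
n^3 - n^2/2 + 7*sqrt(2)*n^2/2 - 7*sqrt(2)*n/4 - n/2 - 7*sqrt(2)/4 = (n - 1)*(n + 1/2)*(n + 7*sqrt(2)/2)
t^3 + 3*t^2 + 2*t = t*(t + 1)*(t + 2)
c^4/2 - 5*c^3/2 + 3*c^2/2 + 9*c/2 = c*(c/2 + 1/2)*(c - 3)^2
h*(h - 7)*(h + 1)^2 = h^4 - 5*h^3 - 13*h^2 - 7*h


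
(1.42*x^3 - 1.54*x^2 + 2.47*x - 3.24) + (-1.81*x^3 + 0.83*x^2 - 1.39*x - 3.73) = -0.39*x^3 - 0.71*x^2 + 1.08*x - 6.97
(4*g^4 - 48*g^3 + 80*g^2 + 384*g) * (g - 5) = 4*g^5 - 68*g^4 + 320*g^3 - 16*g^2 - 1920*g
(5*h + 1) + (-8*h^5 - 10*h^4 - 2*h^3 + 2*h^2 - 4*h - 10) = -8*h^5 - 10*h^4 - 2*h^3 + 2*h^2 + h - 9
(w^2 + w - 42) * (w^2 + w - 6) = w^4 + 2*w^3 - 47*w^2 - 48*w + 252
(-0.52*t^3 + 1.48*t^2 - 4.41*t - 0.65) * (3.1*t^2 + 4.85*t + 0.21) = -1.612*t^5 + 2.066*t^4 - 6.6022*t^3 - 23.0927*t^2 - 4.0786*t - 0.1365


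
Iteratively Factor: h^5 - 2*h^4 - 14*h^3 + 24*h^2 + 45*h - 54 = (h - 1)*(h^4 - h^3 - 15*h^2 + 9*h + 54) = (h - 1)*(h + 2)*(h^3 - 3*h^2 - 9*h + 27) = (h - 1)*(h + 2)*(h + 3)*(h^2 - 6*h + 9) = (h - 3)*(h - 1)*(h + 2)*(h + 3)*(h - 3)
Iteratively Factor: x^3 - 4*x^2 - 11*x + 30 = (x - 5)*(x^2 + x - 6) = (x - 5)*(x + 3)*(x - 2)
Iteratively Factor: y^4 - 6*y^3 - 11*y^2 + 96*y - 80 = (y - 1)*(y^3 - 5*y^2 - 16*y + 80) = (y - 4)*(y - 1)*(y^2 - y - 20) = (y - 4)*(y - 1)*(y + 4)*(y - 5)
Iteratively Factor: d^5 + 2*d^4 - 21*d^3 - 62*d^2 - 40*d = (d + 1)*(d^4 + d^3 - 22*d^2 - 40*d) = (d + 1)*(d + 4)*(d^3 - 3*d^2 - 10*d) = (d + 1)*(d + 2)*(d + 4)*(d^2 - 5*d) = (d - 5)*(d + 1)*(d + 2)*(d + 4)*(d)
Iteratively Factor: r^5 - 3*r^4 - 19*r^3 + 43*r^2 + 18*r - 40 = (r - 1)*(r^4 - 2*r^3 - 21*r^2 + 22*r + 40) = (r - 1)*(r + 4)*(r^3 - 6*r^2 + 3*r + 10) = (r - 2)*(r - 1)*(r + 4)*(r^2 - 4*r - 5) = (r - 2)*(r - 1)*(r + 1)*(r + 4)*(r - 5)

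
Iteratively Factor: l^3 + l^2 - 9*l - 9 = (l + 1)*(l^2 - 9) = (l - 3)*(l + 1)*(l + 3)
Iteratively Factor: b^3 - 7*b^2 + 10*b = (b)*(b^2 - 7*b + 10) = b*(b - 2)*(b - 5)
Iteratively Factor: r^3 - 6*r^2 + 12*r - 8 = (r - 2)*(r^2 - 4*r + 4) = (r - 2)^2*(r - 2)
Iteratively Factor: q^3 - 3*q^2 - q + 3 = (q - 3)*(q^2 - 1) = (q - 3)*(q - 1)*(q + 1)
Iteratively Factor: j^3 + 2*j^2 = (j + 2)*(j^2) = j*(j + 2)*(j)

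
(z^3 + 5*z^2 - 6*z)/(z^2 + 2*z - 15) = z*(z^2 + 5*z - 6)/(z^2 + 2*z - 15)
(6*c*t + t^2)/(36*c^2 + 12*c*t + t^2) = t/(6*c + t)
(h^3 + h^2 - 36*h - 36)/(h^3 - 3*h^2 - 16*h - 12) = (h + 6)/(h + 2)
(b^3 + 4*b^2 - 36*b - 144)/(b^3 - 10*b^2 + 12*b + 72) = (b^2 + 10*b + 24)/(b^2 - 4*b - 12)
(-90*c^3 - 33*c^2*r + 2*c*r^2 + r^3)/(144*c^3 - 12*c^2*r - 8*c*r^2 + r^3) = (15*c^2 + 8*c*r + r^2)/(-24*c^2 - 2*c*r + r^2)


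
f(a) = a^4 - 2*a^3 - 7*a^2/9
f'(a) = 4*a^3 - 6*a^2 - 14*a/9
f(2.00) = -3.11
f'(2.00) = 4.89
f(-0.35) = 0.01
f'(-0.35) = -0.36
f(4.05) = 123.42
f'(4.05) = 161.01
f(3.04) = 22.03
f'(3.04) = 52.20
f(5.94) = 798.32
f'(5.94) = 617.40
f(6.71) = 1387.93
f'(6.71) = 927.86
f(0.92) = -1.50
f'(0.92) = -3.39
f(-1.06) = 2.77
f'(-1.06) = -9.86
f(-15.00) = 57200.00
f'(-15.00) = -14826.67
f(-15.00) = 57200.00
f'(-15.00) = -14826.67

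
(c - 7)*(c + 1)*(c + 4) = c^3 - 2*c^2 - 31*c - 28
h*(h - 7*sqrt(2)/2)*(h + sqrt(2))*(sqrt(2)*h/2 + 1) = sqrt(2)*h^4/2 - 3*h^3/2 - 6*sqrt(2)*h^2 - 7*h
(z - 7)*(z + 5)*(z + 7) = z^3 + 5*z^2 - 49*z - 245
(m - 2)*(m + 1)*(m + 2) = m^3 + m^2 - 4*m - 4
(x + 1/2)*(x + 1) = x^2 + 3*x/2 + 1/2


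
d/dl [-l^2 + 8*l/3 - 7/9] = 8/3 - 2*l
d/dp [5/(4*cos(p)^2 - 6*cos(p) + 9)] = 10*(4*cos(p) - 3)*sin(p)/(4*cos(p)^2 - 6*cos(p) + 9)^2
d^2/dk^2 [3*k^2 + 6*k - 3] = 6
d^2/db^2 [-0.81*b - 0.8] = 0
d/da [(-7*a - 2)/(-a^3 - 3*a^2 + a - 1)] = (7*a^3 + 21*a^2 - 7*a - (7*a + 2)*(3*a^2 + 6*a - 1) + 7)/(a^3 + 3*a^2 - a + 1)^2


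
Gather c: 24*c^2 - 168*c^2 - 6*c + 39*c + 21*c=-144*c^2 + 54*c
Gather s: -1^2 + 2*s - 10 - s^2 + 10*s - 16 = -s^2 + 12*s - 27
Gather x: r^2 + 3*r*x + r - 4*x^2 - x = r^2 + r - 4*x^2 + x*(3*r - 1)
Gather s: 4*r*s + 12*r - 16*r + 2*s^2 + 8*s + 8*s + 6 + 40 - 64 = -4*r + 2*s^2 + s*(4*r + 16) - 18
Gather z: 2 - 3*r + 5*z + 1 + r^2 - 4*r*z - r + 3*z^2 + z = r^2 - 4*r + 3*z^2 + z*(6 - 4*r) + 3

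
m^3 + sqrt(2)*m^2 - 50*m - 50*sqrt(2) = (m - 5*sqrt(2))*(m + sqrt(2))*(m + 5*sqrt(2))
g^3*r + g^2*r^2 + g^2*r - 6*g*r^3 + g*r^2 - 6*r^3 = (g - 2*r)*(g + 3*r)*(g*r + r)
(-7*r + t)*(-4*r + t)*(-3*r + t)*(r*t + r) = -84*r^4*t - 84*r^4 + 61*r^3*t^2 + 61*r^3*t - 14*r^2*t^3 - 14*r^2*t^2 + r*t^4 + r*t^3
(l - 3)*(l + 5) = l^2 + 2*l - 15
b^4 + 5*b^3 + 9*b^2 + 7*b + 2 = (b + 1)^3*(b + 2)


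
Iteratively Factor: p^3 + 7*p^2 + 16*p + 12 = (p + 3)*(p^2 + 4*p + 4) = (p + 2)*(p + 3)*(p + 2)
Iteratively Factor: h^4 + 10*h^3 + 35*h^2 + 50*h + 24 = (h + 4)*(h^3 + 6*h^2 + 11*h + 6) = (h + 2)*(h + 4)*(h^2 + 4*h + 3) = (h + 2)*(h + 3)*(h + 4)*(h + 1)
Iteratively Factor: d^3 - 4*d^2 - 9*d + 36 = (d - 4)*(d^2 - 9) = (d - 4)*(d - 3)*(d + 3)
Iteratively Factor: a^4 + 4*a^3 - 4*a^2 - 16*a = (a - 2)*(a^3 + 6*a^2 + 8*a) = a*(a - 2)*(a^2 + 6*a + 8) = a*(a - 2)*(a + 4)*(a + 2)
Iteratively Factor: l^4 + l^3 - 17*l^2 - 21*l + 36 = (l + 3)*(l^3 - 2*l^2 - 11*l + 12) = (l - 4)*(l + 3)*(l^2 + 2*l - 3) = (l - 4)*(l - 1)*(l + 3)*(l + 3)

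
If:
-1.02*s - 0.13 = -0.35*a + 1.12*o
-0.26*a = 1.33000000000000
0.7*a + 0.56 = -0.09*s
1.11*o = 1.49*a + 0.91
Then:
No Solution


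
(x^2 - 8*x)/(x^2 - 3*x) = (x - 8)/(x - 3)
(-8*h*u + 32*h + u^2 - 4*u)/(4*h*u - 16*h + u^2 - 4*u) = (-8*h + u)/(4*h + u)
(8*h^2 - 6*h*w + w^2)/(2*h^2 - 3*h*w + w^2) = (-4*h + w)/(-h + w)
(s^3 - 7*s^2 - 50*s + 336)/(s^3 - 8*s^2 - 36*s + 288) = (s + 7)/(s + 6)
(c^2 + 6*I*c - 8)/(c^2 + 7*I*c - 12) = (c + 2*I)/(c + 3*I)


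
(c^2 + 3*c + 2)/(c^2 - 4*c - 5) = (c + 2)/(c - 5)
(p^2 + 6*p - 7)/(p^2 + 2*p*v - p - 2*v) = (p + 7)/(p + 2*v)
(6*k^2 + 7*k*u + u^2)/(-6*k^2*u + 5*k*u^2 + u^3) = (k + u)/(u*(-k + u))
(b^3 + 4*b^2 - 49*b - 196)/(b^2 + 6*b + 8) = (b^2 - 49)/(b + 2)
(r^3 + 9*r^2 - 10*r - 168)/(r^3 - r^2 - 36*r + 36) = (r^2 + 3*r - 28)/(r^2 - 7*r + 6)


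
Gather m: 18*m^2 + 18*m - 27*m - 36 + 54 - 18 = 18*m^2 - 9*m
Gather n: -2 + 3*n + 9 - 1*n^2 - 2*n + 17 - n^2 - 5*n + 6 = -2*n^2 - 4*n + 30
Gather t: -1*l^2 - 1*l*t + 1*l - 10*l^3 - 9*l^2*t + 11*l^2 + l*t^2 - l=-10*l^3 + 10*l^2 + l*t^2 + t*(-9*l^2 - l)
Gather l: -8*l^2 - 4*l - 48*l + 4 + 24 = -8*l^2 - 52*l + 28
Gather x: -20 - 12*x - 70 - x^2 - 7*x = -x^2 - 19*x - 90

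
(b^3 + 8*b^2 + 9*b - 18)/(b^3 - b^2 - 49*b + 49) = (b^2 + 9*b + 18)/(b^2 - 49)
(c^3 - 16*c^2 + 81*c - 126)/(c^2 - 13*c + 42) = c - 3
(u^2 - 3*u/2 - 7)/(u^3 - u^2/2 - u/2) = (-2*u^2 + 3*u + 14)/(u*(-2*u^2 + u + 1))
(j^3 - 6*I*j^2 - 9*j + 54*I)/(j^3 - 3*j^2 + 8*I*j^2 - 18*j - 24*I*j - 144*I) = (j^2 + j*(-3 - 6*I) + 18*I)/(j^2 + j*(-6 + 8*I) - 48*I)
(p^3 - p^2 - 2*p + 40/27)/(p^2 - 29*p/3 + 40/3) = (9*p^2 + 6*p - 8)/(9*(p - 8))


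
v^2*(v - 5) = v^3 - 5*v^2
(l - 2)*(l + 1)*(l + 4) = l^3 + 3*l^2 - 6*l - 8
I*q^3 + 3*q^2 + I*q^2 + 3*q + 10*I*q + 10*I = (q - 5*I)*(q + 2*I)*(I*q + I)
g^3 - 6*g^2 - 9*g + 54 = (g - 6)*(g - 3)*(g + 3)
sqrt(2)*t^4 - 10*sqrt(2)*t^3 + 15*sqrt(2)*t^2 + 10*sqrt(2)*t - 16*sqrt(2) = (t - 8)*(t - 2)*(t - 1)*(sqrt(2)*t + sqrt(2))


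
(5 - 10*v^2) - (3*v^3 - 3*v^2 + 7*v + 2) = -3*v^3 - 7*v^2 - 7*v + 3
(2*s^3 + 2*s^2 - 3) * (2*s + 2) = 4*s^4 + 8*s^3 + 4*s^2 - 6*s - 6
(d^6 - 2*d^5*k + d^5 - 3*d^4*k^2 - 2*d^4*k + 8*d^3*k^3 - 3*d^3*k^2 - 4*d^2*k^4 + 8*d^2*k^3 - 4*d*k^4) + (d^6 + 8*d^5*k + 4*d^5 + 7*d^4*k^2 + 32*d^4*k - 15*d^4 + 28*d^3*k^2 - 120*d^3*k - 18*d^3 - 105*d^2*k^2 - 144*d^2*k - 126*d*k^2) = 2*d^6 + 6*d^5*k + 5*d^5 + 4*d^4*k^2 + 30*d^4*k - 15*d^4 + 8*d^3*k^3 + 25*d^3*k^2 - 120*d^3*k - 18*d^3 - 4*d^2*k^4 + 8*d^2*k^3 - 105*d^2*k^2 - 144*d^2*k - 4*d*k^4 - 126*d*k^2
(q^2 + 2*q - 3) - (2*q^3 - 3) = -2*q^3 + q^2 + 2*q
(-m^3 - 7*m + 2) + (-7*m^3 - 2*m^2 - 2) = -8*m^3 - 2*m^2 - 7*m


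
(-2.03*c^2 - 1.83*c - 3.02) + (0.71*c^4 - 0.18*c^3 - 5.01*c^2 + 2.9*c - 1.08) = 0.71*c^4 - 0.18*c^3 - 7.04*c^2 + 1.07*c - 4.1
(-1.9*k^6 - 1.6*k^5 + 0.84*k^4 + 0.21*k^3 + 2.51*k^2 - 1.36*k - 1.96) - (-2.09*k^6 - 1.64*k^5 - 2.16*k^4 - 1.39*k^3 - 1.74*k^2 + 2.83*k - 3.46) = 0.19*k^6 + 0.0399999999999998*k^5 + 3.0*k^4 + 1.6*k^3 + 4.25*k^2 - 4.19*k + 1.5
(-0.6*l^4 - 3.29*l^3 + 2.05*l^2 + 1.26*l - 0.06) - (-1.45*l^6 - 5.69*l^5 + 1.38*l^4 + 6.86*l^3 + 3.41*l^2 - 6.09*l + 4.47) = 1.45*l^6 + 5.69*l^5 - 1.98*l^4 - 10.15*l^3 - 1.36*l^2 + 7.35*l - 4.53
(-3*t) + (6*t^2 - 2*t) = 6*t^2 - 5*t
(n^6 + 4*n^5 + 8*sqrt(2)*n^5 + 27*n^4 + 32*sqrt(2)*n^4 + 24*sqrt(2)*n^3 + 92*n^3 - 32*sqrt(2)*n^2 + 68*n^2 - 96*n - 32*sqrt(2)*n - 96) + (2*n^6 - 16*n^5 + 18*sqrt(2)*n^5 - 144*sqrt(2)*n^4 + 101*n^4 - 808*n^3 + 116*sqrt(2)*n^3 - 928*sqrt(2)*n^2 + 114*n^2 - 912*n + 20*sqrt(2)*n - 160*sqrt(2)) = 3*n^6 - 12*n^5 + 26*sqrt(2)*n^5 - 112*sqrt(2)*n^4 + 128*n^4 - 716*n^3 + 140*sqrt(2)*n^3 - 960*sqrt(2)*n^2 + 182*n^2 - 1008*n - 12*sqrt(2)*n - 160*sqrt(2) - 96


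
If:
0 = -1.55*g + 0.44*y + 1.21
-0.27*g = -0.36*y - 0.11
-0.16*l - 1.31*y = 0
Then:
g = 0.88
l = -2.91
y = 0.36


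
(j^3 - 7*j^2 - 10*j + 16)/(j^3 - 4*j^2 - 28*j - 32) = (j - 1)/(j + 2)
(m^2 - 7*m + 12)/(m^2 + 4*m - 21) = (m - 4)/(m + 7)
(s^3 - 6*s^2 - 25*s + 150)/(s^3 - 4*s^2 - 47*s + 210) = (s + 5)/(s + 7)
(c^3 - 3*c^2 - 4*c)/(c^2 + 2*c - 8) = c*(c^2 - 3*c - 4)/(c^2 + 2*c - 8)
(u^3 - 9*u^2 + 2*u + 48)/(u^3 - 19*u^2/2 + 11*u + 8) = 2*(u^2 - u - 6)/(2*u^2 - 3*u - 2)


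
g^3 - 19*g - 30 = (g - 5)*(g + 2)*(g + 3)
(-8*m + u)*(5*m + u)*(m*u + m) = -40*m^3*u - 40*m^3 - 3*m^2*u^2 - 3*m^2*u + m*u^3 + m*u^2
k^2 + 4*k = k*(k + 4)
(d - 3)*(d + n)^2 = d^3 + 2*d^2*n - 3*d^2 + d*n^2 - 6*d*n - 3*n^2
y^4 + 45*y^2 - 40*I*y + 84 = (y - 6*I)*(y - 2*I)*(y + I)*(y + 7*I)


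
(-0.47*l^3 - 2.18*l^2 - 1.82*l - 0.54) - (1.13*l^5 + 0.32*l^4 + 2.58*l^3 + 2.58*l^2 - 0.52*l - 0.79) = -1.13*l^5 - 0.32*l^4 - 3.05*l^3 - 4.76*l^2 - 1.3*l + 0.25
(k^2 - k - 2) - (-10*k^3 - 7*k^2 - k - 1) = 10*k^3 + 8*k^2 - 1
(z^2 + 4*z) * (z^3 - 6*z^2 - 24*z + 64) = z^5 - 2*z^4 - 48*z^3 - 32*z^2 + 256*z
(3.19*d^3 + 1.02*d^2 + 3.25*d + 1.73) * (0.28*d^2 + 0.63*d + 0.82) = 0.8932*d^5 + 2.2953*d^4 + 4.1684*d^3 + 3.3683*d^2 + 3.7549*d + 1.4186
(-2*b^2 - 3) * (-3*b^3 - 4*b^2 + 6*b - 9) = 6*b^5 + 8*b^4 - 3*b^3 + 30*b^2 - 18*b + 27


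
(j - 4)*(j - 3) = j^2 - 7*j + 12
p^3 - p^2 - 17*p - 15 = (p - 5)*(p + 1)*(p + 3)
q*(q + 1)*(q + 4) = q^3 + 5*q^2 + 4*q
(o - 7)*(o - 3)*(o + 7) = o^3 - 3*o^2 - 49*o + 147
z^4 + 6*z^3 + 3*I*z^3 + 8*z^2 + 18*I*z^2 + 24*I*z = z*(z + 2)*(z + 4)*(z + 3*I)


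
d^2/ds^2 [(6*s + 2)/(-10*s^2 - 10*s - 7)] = 40*(-10*(2*s + 1)^2*(3*s + 1) + (9*s + 4)*(10*s^2 + 10*s + 7))/(10*s^2 + 10*s + 7)^3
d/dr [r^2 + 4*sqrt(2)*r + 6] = 2*r + 4*sqrt(2)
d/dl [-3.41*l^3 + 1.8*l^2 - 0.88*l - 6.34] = -10.23*l^2 + 3.6*l - 0.88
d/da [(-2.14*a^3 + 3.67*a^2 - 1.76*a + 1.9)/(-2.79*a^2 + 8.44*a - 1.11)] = (5.9706*a^4 - 36.1232*a^3 + 33.1906*a^2 + 2.4546*a - 14.0824)/(7.7841*a^4 - 47.0952*a^3 + 77.4274*a^2 - 18.7368*a + 1.2321)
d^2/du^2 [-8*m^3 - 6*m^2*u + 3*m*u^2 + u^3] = 6*m + 6*u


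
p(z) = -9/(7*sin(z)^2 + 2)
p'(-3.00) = 3.85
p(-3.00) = -4.21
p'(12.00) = -3.54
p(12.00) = -2.24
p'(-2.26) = 1.62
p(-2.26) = -1.46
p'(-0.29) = -5.22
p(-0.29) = -3.50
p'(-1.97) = 0.72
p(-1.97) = -1.13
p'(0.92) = 1.47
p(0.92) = -1.40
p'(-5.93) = 5.08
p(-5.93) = -3.17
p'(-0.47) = -4.31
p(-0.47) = -2.62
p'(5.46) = -1.89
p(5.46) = -1.56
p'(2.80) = -5.13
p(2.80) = -3.23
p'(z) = 126*sin(z)*cos(z)/(7*sin(z)^2 + 2)^2 = 252*sin(2*z)/(11 - 7*cos(2*z))^2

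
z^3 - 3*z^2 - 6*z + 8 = (z - 4)*(z - 1)*(z + 2)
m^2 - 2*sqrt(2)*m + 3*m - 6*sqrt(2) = (m + 3)*(m - 2*sqrt(2))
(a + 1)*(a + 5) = a^2 + 6*a + 5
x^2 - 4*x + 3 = (x - 3)*(x - 1)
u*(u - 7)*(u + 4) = u^3 - 3*u^2 - 28*u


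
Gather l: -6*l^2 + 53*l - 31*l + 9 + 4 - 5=-6*l^2 + 22*l + 8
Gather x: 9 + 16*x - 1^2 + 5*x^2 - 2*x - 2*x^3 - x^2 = -2*x^3 + 4*x^2 + 14*x + 8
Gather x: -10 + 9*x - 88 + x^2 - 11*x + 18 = x^2 - 2*x - 80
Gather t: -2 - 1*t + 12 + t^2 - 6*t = t^2 - 7*t + 10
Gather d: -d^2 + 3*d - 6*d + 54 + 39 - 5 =-d^2 - 3*d + 88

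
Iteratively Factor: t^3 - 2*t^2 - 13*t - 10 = (t + 1)*(t^2 - 3*t - 10) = (t + 1)*(t + 2)*(t - 5)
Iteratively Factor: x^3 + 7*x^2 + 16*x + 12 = (x + 2)*(x^2 + 5*x + 6) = (x + 2)^2*(x + 3)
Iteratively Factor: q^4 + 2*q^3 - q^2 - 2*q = (q - 1)*(q^3 + 3*q^2 + 2*q) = q*(q - 1)*(q^2 + 3*q + 2) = q*(q - 1)*(q + 2)*(q + 1)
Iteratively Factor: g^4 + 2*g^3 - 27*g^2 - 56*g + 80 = (g + 4)*(g^3 - 2*g^2 - 19*g + 20) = (g - 1)*(g + 4)*(g^2 - g - 20) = (g - 1)*(g + 4)^2*(g - 5)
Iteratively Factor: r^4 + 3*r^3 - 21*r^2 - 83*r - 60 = (r + 4)*(r^3 - r^2 - 17*r - 15) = (r - 5)*(r + 4)*(r^2 + 4*r + 3) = (r - 5)*(r + 1)*(r + 4)*(r + 3)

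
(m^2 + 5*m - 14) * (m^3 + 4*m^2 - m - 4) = m^5 + 9*m^4 + 5*m^3 - 65*m^2 - 6*m + 56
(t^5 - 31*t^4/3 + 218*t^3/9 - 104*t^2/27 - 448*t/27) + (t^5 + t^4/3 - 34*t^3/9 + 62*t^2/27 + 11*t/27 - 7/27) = 2*t^5 - 10*t^4 + 184*t^3/9 - 14*t^2/9 - 437*t/27 - 7/27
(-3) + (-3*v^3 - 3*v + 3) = -3*v^3 - 3*v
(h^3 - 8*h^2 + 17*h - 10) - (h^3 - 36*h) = -8*h^2 + 53*h - 10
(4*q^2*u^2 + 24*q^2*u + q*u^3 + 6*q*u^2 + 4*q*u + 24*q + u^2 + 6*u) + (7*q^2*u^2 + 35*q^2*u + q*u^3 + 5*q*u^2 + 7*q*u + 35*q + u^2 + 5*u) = 11*q^2*u^2 + 59*q^2*u + 2*q*u^3 + 11*q*u^2 + 11*q*u + 59*q + 2*u^2 + 11*u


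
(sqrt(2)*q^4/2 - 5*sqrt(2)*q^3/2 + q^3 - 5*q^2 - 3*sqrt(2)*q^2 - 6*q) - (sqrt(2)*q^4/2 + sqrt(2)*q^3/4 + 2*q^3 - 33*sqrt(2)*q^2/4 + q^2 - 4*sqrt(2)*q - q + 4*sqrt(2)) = -11*sqrt(2)*q^3/4 - q^3 - 6*q^2 + 21*sqrt(2)*q^2/4 - 5*q + 4*sqrt(2)*q - 4*sqrt(2)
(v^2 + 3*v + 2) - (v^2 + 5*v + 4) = -2*v - 2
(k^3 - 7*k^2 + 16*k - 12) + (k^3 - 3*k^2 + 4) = 2*k^3 - 10*k^2 + 16*k - 8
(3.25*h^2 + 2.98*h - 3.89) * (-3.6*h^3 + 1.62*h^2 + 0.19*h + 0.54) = -11.7*h^5 - 5.463*h^4 + 19.4491*h^3 - 3.9806*h^2 + 0.8701*h - 2.1006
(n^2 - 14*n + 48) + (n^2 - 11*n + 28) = 2*n^2 - 25*n + 76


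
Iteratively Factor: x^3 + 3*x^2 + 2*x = (x)*(x^2 + 3*x + 2) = x*(x + 2)*(x + 1)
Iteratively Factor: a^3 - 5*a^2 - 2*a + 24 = (a - 4)*(a^2 - a - 6) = (a - 4)*(a - 3)*(a + 2)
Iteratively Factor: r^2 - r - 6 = (r - 3)*(r + 2)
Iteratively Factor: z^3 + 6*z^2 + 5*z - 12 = (z + 4)*(z^2 + 2*z - 3) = (z - 1)*(z + 4)*(z + 3)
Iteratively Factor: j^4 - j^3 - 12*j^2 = (j + 3)*(j^3 - 4*j^2) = (j - 4)*(j + 3)*(j^2) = j*(j - 4)*(j + 3)*(j)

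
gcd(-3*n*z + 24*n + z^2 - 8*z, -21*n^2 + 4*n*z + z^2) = -3*n + z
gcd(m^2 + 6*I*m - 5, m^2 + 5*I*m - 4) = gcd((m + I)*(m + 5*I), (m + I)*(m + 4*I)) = m + I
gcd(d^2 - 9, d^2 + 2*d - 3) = d + 3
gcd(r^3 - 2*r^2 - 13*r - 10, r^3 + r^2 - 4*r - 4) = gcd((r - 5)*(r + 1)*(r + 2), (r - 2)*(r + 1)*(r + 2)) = r^2 + 3*r + 2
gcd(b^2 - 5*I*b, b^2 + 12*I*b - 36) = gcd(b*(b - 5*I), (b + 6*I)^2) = 1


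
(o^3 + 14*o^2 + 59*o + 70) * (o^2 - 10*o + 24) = o^5 + 4*o^4 - 57*o^3 - 184*o^2 + 716*o + 1680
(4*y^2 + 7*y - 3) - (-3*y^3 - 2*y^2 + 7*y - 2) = 3*y^3 + 6*y^2 - 1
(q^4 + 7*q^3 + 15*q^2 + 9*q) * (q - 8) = q^5 - q^4 - 41*q^3 - 111*q^2 - 72*q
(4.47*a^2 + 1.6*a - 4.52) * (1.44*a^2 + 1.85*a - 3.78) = 6.4368*a^4 + 10.5735*a^3 - 20.4454*a^2 - 14.41*a + 17.0856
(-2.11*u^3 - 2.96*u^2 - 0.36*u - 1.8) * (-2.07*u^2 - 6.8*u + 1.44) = 4.3677*u^5 + 20.4752*u^4 + 17.8348*u^3 + 1.9116*u^2 + 11.7216*u - 2.592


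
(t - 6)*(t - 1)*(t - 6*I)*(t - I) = t^4 - 7*t^3 - 7*I*t^3 + 49*I*t^2 + 42*t - 42*I*t - 36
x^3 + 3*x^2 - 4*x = x*(x - 1)*(x + 4)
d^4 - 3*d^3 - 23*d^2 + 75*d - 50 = (d - 5)*(d - 2)*(d - 1)*(d + 5)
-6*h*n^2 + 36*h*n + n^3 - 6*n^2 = n*(-6*h + n)*(n - 6)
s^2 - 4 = (s - 2)*(s + 2)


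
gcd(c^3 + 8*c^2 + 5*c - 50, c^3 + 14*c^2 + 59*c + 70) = c + 5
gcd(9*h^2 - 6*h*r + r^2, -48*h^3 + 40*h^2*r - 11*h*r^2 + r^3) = -3*h + r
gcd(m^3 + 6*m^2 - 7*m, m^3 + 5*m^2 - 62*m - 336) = m + 7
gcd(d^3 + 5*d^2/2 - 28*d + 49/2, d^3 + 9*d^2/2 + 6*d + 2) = 1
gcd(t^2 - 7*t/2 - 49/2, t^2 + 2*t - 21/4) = t + 7/2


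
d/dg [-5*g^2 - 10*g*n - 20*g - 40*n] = -10*g - 10*n - 20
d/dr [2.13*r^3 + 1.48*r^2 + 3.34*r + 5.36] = 6.39*r^2 + 2.96*r + 3.34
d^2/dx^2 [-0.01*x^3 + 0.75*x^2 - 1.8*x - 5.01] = 1.5 - 0.06*x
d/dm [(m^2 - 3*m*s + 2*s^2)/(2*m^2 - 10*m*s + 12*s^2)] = -s/(m^2 - 6*m*s + 9*s^2)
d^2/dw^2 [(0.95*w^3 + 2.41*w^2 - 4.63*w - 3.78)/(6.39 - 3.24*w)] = (-19.94544*w^3 + 118.01052*w^2 - 232.74297*w + 74.26647)/(34.012224*w^3 - 201.238992*w^2 + 396.888012*w - 260.917119)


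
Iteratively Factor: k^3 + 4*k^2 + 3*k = (k + 1)*(k^2 + 3*k) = k*(k + 1)*(k + 3)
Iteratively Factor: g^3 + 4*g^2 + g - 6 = (g + 3)*(g^2 + g - 2) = (g + 2)*(g + 3)*(g - 1)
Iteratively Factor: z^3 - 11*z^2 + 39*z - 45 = (z - 3)*(z^2 - 8*z + 15) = (z - 3)^2*(z - 5)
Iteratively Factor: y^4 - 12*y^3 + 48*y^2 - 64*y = (y)*(y^3 - 12*y^2 + 48*y - 64) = y*(y - 4)*(y^2 - 8*y + 16) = y*(y - 4)^2*(y - 4)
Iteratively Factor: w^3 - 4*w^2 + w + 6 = (w - 3)*(w^2 - w - 2) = (w - 3)*(w - 2)*(w + 1)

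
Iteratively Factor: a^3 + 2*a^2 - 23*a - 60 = (a - 5)*(a^2 + 7*a + 12) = (a - 5)*(a + 3)*(a + 4)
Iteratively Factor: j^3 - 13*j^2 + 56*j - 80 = (j - 4)*(j^2 - 9*j + 20) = (j - 5)*(j - 4)*(j - 4)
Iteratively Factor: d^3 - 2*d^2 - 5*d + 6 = (d + 2)*(d^2 - 4*d + 3) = (d - 3)*(d + 2)*(d - 1)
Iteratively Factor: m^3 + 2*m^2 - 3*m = (m - 1)*(m^2 + 3*m) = (m - 1)*(m + 3)*(m)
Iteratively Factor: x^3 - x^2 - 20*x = (x - 5)*(x^2 + 4*x) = (x - 5)*(x + 4)*(x)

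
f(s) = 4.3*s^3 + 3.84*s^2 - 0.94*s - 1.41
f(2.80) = 120.46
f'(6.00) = 509.54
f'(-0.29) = -2.08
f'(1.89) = 59.66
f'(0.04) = -0.61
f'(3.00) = 138.20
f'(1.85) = 57.42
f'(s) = 12.9*s^2 + 7.68*s - 0.94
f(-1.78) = -11.82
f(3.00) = 146.43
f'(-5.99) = 415.91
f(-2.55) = -45.34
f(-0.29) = -0.92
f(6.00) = 1059.99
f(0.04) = -1.44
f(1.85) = 37.22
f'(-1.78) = 26.26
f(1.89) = 39.56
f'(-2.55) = 63.36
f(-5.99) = -782.16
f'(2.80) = 121.70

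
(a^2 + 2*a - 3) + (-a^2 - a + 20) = a + 17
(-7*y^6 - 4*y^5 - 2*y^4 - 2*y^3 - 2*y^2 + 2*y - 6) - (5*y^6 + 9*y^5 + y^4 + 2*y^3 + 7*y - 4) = -12*y^6 - 13*y^5 - 3*y^4 - 4*y^3 - 2*y^2 - 5*y - 2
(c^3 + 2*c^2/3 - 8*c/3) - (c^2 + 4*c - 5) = c^3 - c^2/3 - 20*c/3 + 5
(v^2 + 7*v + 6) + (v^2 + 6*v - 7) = 2*v^2 + 13*v - 1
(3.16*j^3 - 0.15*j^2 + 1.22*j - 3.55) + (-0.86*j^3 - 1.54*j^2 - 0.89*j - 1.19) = 2.3*j^3 - 1.69*j^2 + 0.33*j - 4.74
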